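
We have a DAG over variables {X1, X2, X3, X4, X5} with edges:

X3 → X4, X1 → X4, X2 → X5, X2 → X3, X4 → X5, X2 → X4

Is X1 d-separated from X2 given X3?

Yes — X1 and X2 are d-separated given {X3}.

There are 3 undirected paths between X1 and X2; checking each against the conditioning set {X3}:
Path 1: X1 → X4 ← X2
  X4 is a collider here and neither X4 nor any of its descendants is conditioned on, so the collider stays closed — the path is blocked at X4.
Path 2: X1 → X4 → X5 ← X2
  X5 is a collider here and neither X5 nor any of its descendants is conditioned on, so the collider stays closed — the path is blocked at X5.
Path 3: X1 → X4 ← X3 ← X2
  X4 is a collider here and neither X4 nor any of its descendants is conditioned on, so the collider stays closed — the path is blocked at X4.
All paths are blocked; X1 ⊥ X2 | {X3} holds.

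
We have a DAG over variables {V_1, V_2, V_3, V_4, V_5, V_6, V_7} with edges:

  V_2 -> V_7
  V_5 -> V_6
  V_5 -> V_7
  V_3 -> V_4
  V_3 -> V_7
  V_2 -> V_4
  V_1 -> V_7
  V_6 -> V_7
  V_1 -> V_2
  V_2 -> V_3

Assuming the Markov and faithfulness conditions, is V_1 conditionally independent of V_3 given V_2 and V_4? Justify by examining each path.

Yes

6 paths connect V_1 and V_3; each must be blocked for d-separation to hold:
Path 1: V_1 → V_2 → V_4 ← V_3
  V_2 is a chain here and V_2 is conditioned on, so the path is blocked at V_2.
Path 2: V_1 → V_2 → V_7 ← V_3
  V_2 is a chain here and V_2 is conditioned on, so the path is blocked at V_2.
Path 3: V_1 → V_2 → V_3
  V_2 is a chain here and V_2 is conditioned on, so the path is blocked at V_2.
Path 4: V_1 → V_7 ← V_2 → V_4 ← V_3
  V_7 is a collider here and neither V_7 nor any of its descendants is conditioned on, so the collider stays closed — the path is blocked at V_7.
Path 5: V_1 → V_7 ← V_2 → V_3
  V_7 is a collider here and neither V_7 nor any of its descendants is conditioned on, so the collider stays closed — the path is blocked at V_7.
Path 6: V_1 → V_7 ← V_3
  V_7 is a collider here and neither V_7 nor any of its descendants is conditioned on, so the collider stays closed — the path is blocked at V_7.
Every path is blocked, so V_1 and V_3 are d-separated given {V_2, V_4}.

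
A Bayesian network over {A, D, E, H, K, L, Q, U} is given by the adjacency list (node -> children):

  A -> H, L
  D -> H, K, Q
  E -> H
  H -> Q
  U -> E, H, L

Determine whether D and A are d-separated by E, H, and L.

We examine all 6 paths between D and A:
Path 1: D → H ← E ← U → L ← A
  E is a chain here and E is conditioned on, so the path is blocked at E.
Path 2: D → H ← A
  H is a collider and H is conditioned on, which opens it — no node blocks this path, so it is active.
Path 3: D → H ← U → L ← A
  H is a collider and H is conditioned on, which opens it; U is a fork and U is not conditioned on; L is a collider and L is conditioned on, which opens it — no node blocks this path, so it is active.
Path 4: D → Q ← H ← E ← U → L ← A
  Q is a collider here and neither Q nor any of its descendants is conditioned on, so the collider stays closed — the path is blocked at Q.
Path 5: D → Q ← H ← A
  Q is a collider here and neither Q nor any of its descendants is conditioned on, so the collider stays closed — the path is blocked at Q.
Path 6: D → Q ← H ← U → L ← A
  Q is a collider here and neither Q nor any of its descendants is conditioned on, so the collider stays closed — the path is blocked at Q.
At least one path is unblocked, so d-separation fails.

No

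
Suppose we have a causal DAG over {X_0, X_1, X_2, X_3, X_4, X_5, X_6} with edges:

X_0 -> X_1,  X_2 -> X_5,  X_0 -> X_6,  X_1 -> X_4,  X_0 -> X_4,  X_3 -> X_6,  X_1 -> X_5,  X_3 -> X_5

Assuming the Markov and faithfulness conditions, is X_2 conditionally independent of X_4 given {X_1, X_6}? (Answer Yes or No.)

Yes — X_2 and X_4 are d-separated given {X_1, X_6}.

We examine all 4 paths between X_2 and X_4:
  1. X_2 → X_5 ← X_1 → X_4 — X_5:collider[blocks]; X_1:fork[blocks] ⇒ blocked
  2. X_2 → X_5 ← X_1 ← X_0 → X_4 — X_5:collider[blocks]; X_1:chain[blocks]; X_0:fork[open] ⇒ blocked
  3. X_2 → X_5 ← X_3 → X_6 ← X_0 → X_4 — X_5:collider[blocks]; X_3:fork[open]; X_6:collider[open]; X_0:fork[open] ⇒ blocked
  4. X_2 → X_5 ← X_3 → X_6 ← X_0 → X_1 → X_4 — X_5:collider[blocks]; X_3:fork[open]; X_6:collider[open]; X_0:fork[open]; X_1:chain[blocks] ⇒ blocked
Every path is blocked, so X_2 and X_4 are d-separated given {X_1, X_6}.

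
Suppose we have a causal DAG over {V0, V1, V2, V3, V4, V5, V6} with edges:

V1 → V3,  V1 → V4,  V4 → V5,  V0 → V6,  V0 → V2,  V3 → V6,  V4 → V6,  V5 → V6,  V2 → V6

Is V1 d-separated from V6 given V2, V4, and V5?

There are 3 undirected paths between V1 and V6; checking each against the conditioning set {V2, V4, V5}:
Path 1: V1 → V3 → V6
  V3 is a chain and V3 is not conditioned on — no node blocks this path, so it is active.
Path 2: V1 → V4 → V5 → V6
  V4 is a chain here and V4 is conditioned on, so the path is blocked at V4.
Path 3: V1 → V4 → V6
  V4 is a chain here and V4 is conditioned on, so the path is blocked at V4.
Since the path V1 → V3 → V6 is active, V1 and V6 are not d-separated given {V2, V4, V5}.

No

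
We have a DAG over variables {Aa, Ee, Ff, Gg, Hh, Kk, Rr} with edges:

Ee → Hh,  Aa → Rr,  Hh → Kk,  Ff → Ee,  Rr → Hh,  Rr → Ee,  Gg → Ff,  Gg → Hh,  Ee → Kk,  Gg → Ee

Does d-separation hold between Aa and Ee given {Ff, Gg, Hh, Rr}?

Yes

Enumerating the 5 paths from Aa to Ee and testing each for blocking by {Ff, Gg, Hh, Rr}:
Path 1: Aa → Rr → Hh ← Ee
  Rr is a chain here and Rr is conditioned on, so the path is blocked at Rr.
Path 2: Aa → Rr → Hh → Kk ← Ee
  Rr is a chain here and Rr is conditioned on, so the path is blocked at Rr.
Path 3: Aa → Rr → Hh ← Gg → Ee
  Rr is a chain here and Rr is conditioned on, so the path is blocked at Rr.
Path 4: Aa → Rr → Hh ← Gg → Ff → Ee
  Rr is a chain here and Rr is conditioned on, so the path is blocked at Rr.
Path 5: Aa → Rr → Ee
  Rr is a chain here and Rr is conditioned on, so the path is blocked at Rr.
Every path is blocked, so Aa and Ee are d-separated given {Ff, Gg, Hh, Rr}.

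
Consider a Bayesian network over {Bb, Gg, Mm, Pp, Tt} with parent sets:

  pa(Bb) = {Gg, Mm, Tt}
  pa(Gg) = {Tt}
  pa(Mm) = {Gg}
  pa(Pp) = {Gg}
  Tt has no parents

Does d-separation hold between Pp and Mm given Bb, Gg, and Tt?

Yes

There are 3 undirected paths between Pp and Mm; checking each against the conditioning set {Bb, Gg, Tt}:
Path 1: Pp ← Gg → Bb ← Mm
  Gg is a fork here and Gg is conditioned on, so the path is blocked at Gg.
Path 2: Pp ← Gg → Mm
  Gg is a fork here and Gg is conditioned on, so the path is blocked at Gg.
Path 3: Pp ← Gg ← Tt → Bb ← Mm
  Gg is a chain here and Gg is conditioned on, so the path is blocked at Gg.
All paths are blocked; Pp ⊥ Mm | {Bb, Gg, Tt} holds.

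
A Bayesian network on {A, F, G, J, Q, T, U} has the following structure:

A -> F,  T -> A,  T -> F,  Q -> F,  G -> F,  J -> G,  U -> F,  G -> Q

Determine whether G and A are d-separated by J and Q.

Yes — G and A are d-separated given {J, Q}.

Enumerating the 4 paths from G to A and testing each for blocking by {J, Q}:
  1. G → F ← T → A — F:collider[blocks]; T:fork[open] ⇒ blocked
  2. G → F ← A — F:collider[blocks] ⇒ blocked
  3. G → Q → F ← T → A — Q:chain[blocks]; F:collider[blocks]; T:fork[open] ⇒ blocked
  4. G → Q → F ← A — Q:chain[blocks]; F:collider[blocks] ⇒ blocked
Every path is blocked, so G and A are d-separated given {J, Q}.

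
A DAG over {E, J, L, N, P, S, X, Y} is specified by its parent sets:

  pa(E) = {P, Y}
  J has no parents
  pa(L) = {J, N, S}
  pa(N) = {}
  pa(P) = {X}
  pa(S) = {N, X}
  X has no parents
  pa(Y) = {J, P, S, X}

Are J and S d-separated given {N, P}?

Yes

Enumerating the 6 paths from J to S and testing each for blocking by {N, P}:
Path 1: J → L ← S
  L is a collider here and neither L nor any of its descendants is conditioned on, so the collider stays closed — the path is blocked at L.
Path 2: J → L ← N → S
  L is a collider here and neither L nor any of its descendants is conditioned on, so the collider stays closed — the path is blocked at L.
Path 3: J → Y ← X → S
  Y is a collider here and neither Y nor any of its descendants is conditioned on, so the collider stays closed — the path is blocked at Y.
Path 4: J → Y ← S
  Y is a collider here and neither Y nor any of its descendants is conditioned on, so the collider stays closed — the path is blocked at Y.
Path 5: J → Y ← P ← X → S
  Y is a collider here and neither Y nor any of its descendants is conditioned on, so the collider stays closed — the path is blocked at Y.
Path 6: J → Y → E ← P ← X → S
  E is a collider here and neither E nor any of its descendants is conditioned on, so the collider stays closed — the path is blocked at E.
Every path is blocked, so J and S are d-separated given {N, P}.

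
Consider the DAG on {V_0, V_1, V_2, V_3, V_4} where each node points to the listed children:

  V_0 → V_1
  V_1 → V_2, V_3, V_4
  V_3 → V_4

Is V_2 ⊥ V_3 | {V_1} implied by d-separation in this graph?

Yes

We examine all 2 paths between V_2 and V_3:
Path 1: V_2 ← V_1 → V_3
  V_1 is a fork here and V_1 is conditioned on, so the path is blocked at V_1.
Path 2: V_2 ← V_1 → V_4 ← V_3
  V_1 is a fork here and V_1 is conditioned on, so the path is blocked at V_1.
Since every path is blocked, d-separation holds.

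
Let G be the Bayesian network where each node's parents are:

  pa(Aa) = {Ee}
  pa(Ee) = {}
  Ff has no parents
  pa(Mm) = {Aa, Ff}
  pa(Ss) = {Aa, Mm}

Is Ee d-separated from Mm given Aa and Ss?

Yes

2 paths connect Ee and Mm; each must be blocked for d-separation to hold:
  1. Ee → Aa → Ss ← Mm — Aa:chain[blocks]; Ss:collider[open] ⇒ blocked
  2. Ee → Aa → Mm — Aa:chain[blocks] ⇒ blocked
All paths are blocked; Ee ⊥ Mm | {Aa, Ss} holds.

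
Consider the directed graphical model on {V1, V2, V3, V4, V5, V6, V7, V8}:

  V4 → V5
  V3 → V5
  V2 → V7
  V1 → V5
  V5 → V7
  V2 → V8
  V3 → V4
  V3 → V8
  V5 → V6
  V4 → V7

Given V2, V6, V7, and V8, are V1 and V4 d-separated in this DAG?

Enumerating the 5 paths from V1 to V4 and testing each for blocking by {V2, V6, V7, V8}:
Path 1: V1 → V5 → V7 ← V2 → V8 ← V3 → V4
  V2 is a fork here and V2 is conditioned on, so the path is blocked at V2.
Path 2: V1 → V5 → V7 ← V4
  V5 is a chain and V5 is not conditioned on; V7 is a collider and V7 is conditioned on, which opens it — no node blocks this path, so it is active.
Path 3: V1 → V5 ← V3 → V8 ← V2 → V7 ← V4
  V2 is a fork here and V2 is conditioned on, so the path is blocked at V2.
Path 4: V1 → V5 ← V3 → V4
  V5 is a collider and its descendant V7 is conditioned on, which opens it; V3 is a fork and V3 is not conditioned on — no node blocks this path, so it is active.
Path 5: V1 → V5 ← V4
  V5 is a collider and its descendant V7 is conditioned on, which opens it — no node blocks this path, so it is active.
At least one path is unblocked, so d-separation fails.

No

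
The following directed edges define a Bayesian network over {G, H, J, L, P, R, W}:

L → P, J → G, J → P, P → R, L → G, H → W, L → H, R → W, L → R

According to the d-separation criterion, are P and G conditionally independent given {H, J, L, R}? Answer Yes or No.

Yes

4 paths connect P and G; each must be blocked for d-separation to hold:
Path 1: P ← L → G
  L is a fork here and L is conditioned on, so the path is blocked at L.
Path 2: P → R ← L → G
  L is a fork here and L is conditioned on, so the path is blocked at L.
Path 3: P → R → W ← H ← L → G
  R is a chain here and R is conditioned on, so the path is blocked at R.
Path 4: P ← J → G
  J is a fork here and J is conditioned on, so the path is blocked at J.
Every path is blocked, so P and G are d-separated given {H, J, L, R}.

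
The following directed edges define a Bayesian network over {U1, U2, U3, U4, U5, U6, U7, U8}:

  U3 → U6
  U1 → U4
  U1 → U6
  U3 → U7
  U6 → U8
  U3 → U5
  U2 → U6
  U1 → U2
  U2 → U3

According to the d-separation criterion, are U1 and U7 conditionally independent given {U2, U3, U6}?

Yes

We examine all 4 paths between U1 and U7:
Path 1: U1 → U6 ← U2 → U3 → U7
  U2 is a fork here and U2 is conditioned on, so the path is blocked at U2.
Path 2: U1 → U6 ← U3 → U7
  U3 is a fork here and U3 is conditioned on, so the path is blocked at U3.
Path 3: U1 → U2 → U6 ← U3 → U7
  U2 is a chain here and U2 is conditioned on, so the path is blocked at U2.
Path 4: U1 → U2 → U3 → U7
  U2 is a chain here and U2 is conditioned on, so the path is blocked at U2.
Every path is blocked, so U1 and U7 are d-separated given {U2, U3, U6}.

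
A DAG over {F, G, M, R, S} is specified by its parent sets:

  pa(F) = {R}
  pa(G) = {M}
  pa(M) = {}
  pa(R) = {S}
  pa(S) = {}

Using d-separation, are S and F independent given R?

Yes — S and F are d-separated given {R}.

There is one path between S and F:
  1. S → R → F — R:chain[blocks] ⇒ blocked
All paths are blocked; S ⊥ F | {R} holds.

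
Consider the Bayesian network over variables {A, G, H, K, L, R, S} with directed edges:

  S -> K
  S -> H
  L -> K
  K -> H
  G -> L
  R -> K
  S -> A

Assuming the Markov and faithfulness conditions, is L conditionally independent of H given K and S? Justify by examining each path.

Yes

Enumerating the 2 paths from L to H and testing each for blocking by {K, S}:
  1. L → K ← S → H — K:collider[open]; S:fork[blocks] ⇒ blocked
  2. L → K → H — K:chain[blocks] ⇒ blocked
All paths are blocked; L ⊥ H | {K, S} holds.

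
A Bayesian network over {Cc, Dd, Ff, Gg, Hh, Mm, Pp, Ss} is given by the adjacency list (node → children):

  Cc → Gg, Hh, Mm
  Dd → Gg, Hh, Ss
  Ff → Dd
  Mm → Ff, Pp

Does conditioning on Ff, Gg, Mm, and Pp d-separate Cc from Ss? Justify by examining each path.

No

There are 3 undirected paths between Cc and Ss; checking each against the conditioning set {Ff, Gg, Mm, Pp}:
Path 1: Cc → Mm → Ff → Dd → Ss
  Mm is a chain here and Mm is conditioned on, so the path is blocked at Mm.
Path 2: Cc → Gg ← Dd → Ss
  Gg is a collider and Gg is conditioned on, which opens it; Dd is a fork and Dd is not conditioned on — no node blocks this path, so it is active.
Path 3: Cc → Hh ← Dd → Ss
  Hh is a collider here and neither Hh nor any of its descendants is conditioned on, so the collider stays closed — the path is blocked at Hh.
At least one path is unblocked, so d-separation fails.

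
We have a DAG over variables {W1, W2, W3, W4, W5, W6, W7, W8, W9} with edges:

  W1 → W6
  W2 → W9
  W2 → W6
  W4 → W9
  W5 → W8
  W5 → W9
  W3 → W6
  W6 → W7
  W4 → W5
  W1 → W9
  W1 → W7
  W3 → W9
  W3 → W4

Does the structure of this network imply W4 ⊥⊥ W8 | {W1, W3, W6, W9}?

No — W4 and W8 are not d-separated given {W1, W3, W6, W9}.

There are 6 undirected paths between W4 and W8; checking each against the conditioning set {W1, W3, W6, W9}:
Path 1: W4 → W9 ← W5 → W8
  W9 is a collider and W9 is conditioned on, which opens it; W5 is a fork and W5 is not conditioned on — no node blocks this path, so it is active.
Path 2: W4 → W5 → W8
  W5 is a chain and W5 is not conditioned on — no node blocks this path, so it is active.
Path 3: W4 ← W3 → W9 ← W5 → W8
  W3 is a fork here and W3 is conditioned on, so the path is blocked at W3.
Path 4: W4 ← W3 → W6 → W7 ← W1 → W9 ← W5 → W8
  W3 is a fork here and W3 is conditioned on, so the path is blocked at W3.
Path 5: W4 ← W3 → W6 ← W1 → W9 ← W5 → W8
  W3 is a fork here and W3 is conditioned on, so the path is blocked at W3.
Path 6: W4 ← W3 → W6 ← W2 → W9 ← W5 → W8
  W3 is a fork here and W3 is conditioned on, so the path is blocked at W3.
Because an active path exists, W4 and W8 are not d-separated.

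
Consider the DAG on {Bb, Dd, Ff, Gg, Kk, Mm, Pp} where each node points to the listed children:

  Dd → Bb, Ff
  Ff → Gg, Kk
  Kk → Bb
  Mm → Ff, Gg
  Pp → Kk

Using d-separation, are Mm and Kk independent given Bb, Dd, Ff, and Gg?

Yes — Mm and Kk are d-separated given {Bb, Dd, Ff, Gg}.

4 paths connect Mm and Kk; each must be blocked for d-separation to hold:
  1. Mm → Gg ← Ff ← Dd → Bb ← Kk — Gg:collider[open]; Ff:chain[blocks]; Dd:fork[blocks]; Bb:collider[open] ⇒ blocked
  2. Mm → Gg ← Ff → Kk — Gg:collider[open]; Ff:fork[blocks] ⇒ blocked
  3. Mm → Ff ← Dd → Bb ← Kk — Ff:collider[open]; Dd:fork[blocks]; Bb:collider[open] ⇒ blocked
  4. Mm → Ff → Kk — Ff:chain[blocks] ⇒ blocked
All paths are blocked; Mm ⊥ Kk | {Bb, Dd, Ff, Gg} holds.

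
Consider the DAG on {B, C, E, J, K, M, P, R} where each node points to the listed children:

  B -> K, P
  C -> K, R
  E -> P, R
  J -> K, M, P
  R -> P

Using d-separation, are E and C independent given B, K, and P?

No

Enumerating the 6 paths from E to C and testing each for blocking by {B, K, P}:
  1. E → P ← B → K ← C — P:collider[open]; B:fork[blocks]; K:collider[open] ⇒ blocked
  2. E → P ← R ← C — P:collider[open]; R:chain[open] ⇒ active
  3. E → P ← J → K ← C — P:collider[open]; J:fork[open]; K:collider[open] ⇒ active
  4. E → R → P ← B → K ← C — R:chain[open]; P:collider[open]; B:fork[blocks]; K:collider[open] ⇒ blocked
  5. E → R → P ← J → K ← C — R:chain[open]; P:collider[open]; J:fork[open]; K:collider[open] ⇒ active
  6. E → R ← C — R:collider[open] ⇒ active
At least one path is unblocked, so d-separation fails.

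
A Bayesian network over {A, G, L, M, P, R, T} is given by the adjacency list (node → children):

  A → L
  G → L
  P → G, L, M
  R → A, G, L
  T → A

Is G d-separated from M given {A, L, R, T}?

There are 4 undirected paths between G and M; checking each against the conditioning set {A, L, R, T}:
Path 1: G → L ← P → M
  L is a collider and L is conditioned on, which opens it; P is a fork and P is not conditioned on — no node blocks this path, so it is active.
Path 2: G ← R → L ← P → M
  R is a fork here and R is conditioned on, so the path is blocked at R.
Path 3: G ← R → A → L ← P → M
  R is a fork here and R is conditioned on, so the path is blocked at R.
Path 4: G ← P → M
  P is a fork and P is not conditioned on — no node blocks this path, so it is active.
Because an active path exists, G and M are not d-separated.

No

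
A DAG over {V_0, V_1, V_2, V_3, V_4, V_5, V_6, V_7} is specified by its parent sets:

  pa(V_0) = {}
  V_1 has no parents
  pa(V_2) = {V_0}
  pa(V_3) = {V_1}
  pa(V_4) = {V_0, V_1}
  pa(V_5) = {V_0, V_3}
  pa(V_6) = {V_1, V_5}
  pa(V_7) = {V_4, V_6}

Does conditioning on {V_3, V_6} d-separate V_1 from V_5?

5 paths connect V_1 and V_5; each must be blocked for d-separation to hold:
Path 1: V_1 → V_3 → V_5
  V_3 is a chain here and V_3 is conditioned on, so the path is blocked at V_3.
Path 2: V_1 → V_6 → V_7 ← V_4 ← V_0 → V_5
  V_6 is a chain here and V_6 is conditioned on, so the path is blocked at V_6.
Path 3: V_1 → V_6 ← V_5
  V_6 is a collider and V_6 is conditioned on, which opens it — no node blocks this path, so it is active.
Path 4: V_1 → V_4 ← V_0 → V_5
  V_4 is a collider here and neither V_4 nor any of its descendants is conditioned on, so the collider stays closed — the path is blocked at V_4.
Path 5: V_1 → V_4 → V_7 ← V_6 ← V_5
  V_7 is a collider here and neither V_7 nor any of its descendants is conditioned on, so the collider stays closed — the path is blocked at V_7.
Since the path V_1 → V_6 ← V_5 is active, V_1 and V_5 are not d-separated given {V_3, V_6}.

No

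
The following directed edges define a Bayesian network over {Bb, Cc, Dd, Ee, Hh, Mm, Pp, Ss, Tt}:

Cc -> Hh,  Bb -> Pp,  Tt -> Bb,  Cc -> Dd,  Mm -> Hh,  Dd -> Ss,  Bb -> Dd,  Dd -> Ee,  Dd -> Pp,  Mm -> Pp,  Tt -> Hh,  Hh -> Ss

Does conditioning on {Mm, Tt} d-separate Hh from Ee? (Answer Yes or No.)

No — Hh and Ee are not d-separated given {Mm, Tt}.

6 paths connect Hh and Ee; each must be blocked for d-separation to hold:
Path 1: Hh ← Cc → Dd → Ee
  Cc is a fork and Cc is not conditioned on; Dd is a chain and Dd is not conditioned on — no node blocks this path, so it is active.
Path 2: Hh → Ss ← Dd → Ee
  Ss is a collider here and neither Ss nor any of its descendants is conditioned on, so the collider stays closed — the path is blocked at Ss.
Path 3: Hh ← Tt → Bb → Dd → Ee
  Tt is a fork here and Tt is conditioned on, so the path is blocked at Tt.
Path 4: Hh ← Tt → Bb → Pp ← Dd → Ee
  Tt is a fork here and Tt is conditioned on, so the path is blocked at Tt.
Path 5: Hh ← Mm → Pp ← Dd → Ee
  Mm is a fork here and Mm is conditioned on, so the path is blocked at Mm.
Path 6: Hh ← Mm → Pp ← Bb → Dd → Ee
  Mm is a fork here and Mm is conditioned on, so the path is blocked at Mm.
Since the path Hh ← Cc → Dd → Ee is active, Hh and Ee are not d-separated given {Mm, Tt}.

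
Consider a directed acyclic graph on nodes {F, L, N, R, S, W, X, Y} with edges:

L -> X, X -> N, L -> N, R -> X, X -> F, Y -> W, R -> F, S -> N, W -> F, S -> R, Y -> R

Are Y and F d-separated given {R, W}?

Yes

We examine all 5 paths between Y and F:
Path 1: Y → W → F
  W is a chain here and W is conditioned on, so the path is blocked at W.
Path 2: Y → R → X → F
  R is a chain here and R is conditioned on, so the path is blocked at R.
Path 3: Y → R → F
  R is a chain here and R is conditioned on, so the path is blocked at R.
Path 4: Y → R ← S → N ← X → F
  N is a collider here and neither N nor any of its descendants is conditioned on, so the collider stays closed — the path is blocked at N.
Path 5: Y → R ← S → N ← L → X → F
  N is a collider here and neither N nor any of its descendants is conditioned on, so the collider stays closed — the path is blocked at N.
Every path is blocked, so Y and F are d-separated given {R, W}.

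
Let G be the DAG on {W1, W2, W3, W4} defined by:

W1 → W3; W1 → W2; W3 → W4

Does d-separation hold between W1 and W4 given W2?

Only one path connects W1 and W4:
Path 1: W1 → W3 → W4
  W3 is a chain and W3 is not conditioned on — no node blocks this path, so it is active.
At least one path is unblocked, so d-separation fails.

No — W1 and W4 are not d-separated given {W2}.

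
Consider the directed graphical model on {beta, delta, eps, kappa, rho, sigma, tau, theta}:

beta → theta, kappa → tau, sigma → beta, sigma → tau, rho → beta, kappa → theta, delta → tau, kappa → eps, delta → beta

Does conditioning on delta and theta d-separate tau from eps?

No

Enumerating the 3 paths from tau to eps and testing each for blocking by {delta, theta}:
Path 1: tau ← delta → beta → theta ← kappa → eps
  delta is a fork here and delta is conditioned on, so the path is blocked at delta.
Path 2: tau ← sigma → beta → theta ← kappa → eps
  sigma is a fork and sigma is not conditioned on; beta is a chain and beta is not conditioned on; theta is a collider and theta is conditioned on, which opens it; kappa is a fork and kappa is not conditioned on — no node blocks this path, so it is active.
Path 3: tau ← kappa → eps
  kappa is a fork and kappa is not conditioned on — no node blocks this path, so it is active.
Because an active path exists, tau and eps are not d-separated.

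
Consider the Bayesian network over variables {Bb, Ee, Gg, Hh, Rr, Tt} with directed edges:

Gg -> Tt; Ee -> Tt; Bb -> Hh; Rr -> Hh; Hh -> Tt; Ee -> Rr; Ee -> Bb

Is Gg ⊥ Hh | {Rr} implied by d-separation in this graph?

Enumerating the 3 paths from Gg to Hh and testing each for blocking by {Rr}:
Path 1: Gg → Tt ← Hh
  Tt is a collider here and neither Tt nor any of its descendants is conditioned on, so the collider stays closed — the path is blocked at Tt.
Path 2: Gg → Tt ← Ee → Bb → Hh
  Tt is a collider here and neither Tt nor any of its descendants is conditioned on, so the collider stays closed — the path is blocked at Tt.
Path 3: Gg → Tt ← Ee → Rr → Hh
  Tt is a collider here and neither Tt nor any of its descendants is conditioned on, so the collider stays closed — the path is blocked at Tt.
All paths are blocked; Gg ⊥ Hh | {Rr} holds.

Yes — Gg and Hh are d-separated given {Rr}.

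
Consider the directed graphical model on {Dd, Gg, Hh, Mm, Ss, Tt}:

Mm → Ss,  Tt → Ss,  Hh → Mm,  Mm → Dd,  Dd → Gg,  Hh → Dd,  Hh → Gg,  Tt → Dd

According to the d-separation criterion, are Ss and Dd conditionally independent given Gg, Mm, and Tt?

Yes — Ss and Dd are d-separated given {Gg, Mm, Tt}.

There are 4 undirected paths between Ss and Dd; checking each against the conditioning set {Gg, Mm, Tt}:
Path 1: Ss ← Mm ← Hh → Gg ← Dd
  Mm is a chain here and Mm is conditioned on, so the path is blocked at Mm.
Path 2: Ss ← Mm ← Hh → Dd
  Mm is a chain here and Mm is conditioned on, so the path is blocked at Mm.
Path 3: Ss ← Mm → Dd
  Mm is a fork here and Mm is conditioned on, so the path is blocked at Mm.
Path 4: Ss ← Tt → Dd
  Tt is a fork here and Tt is conditioned on, so the path is blocked at Tt.
Since every path is blocked, d-separation holds.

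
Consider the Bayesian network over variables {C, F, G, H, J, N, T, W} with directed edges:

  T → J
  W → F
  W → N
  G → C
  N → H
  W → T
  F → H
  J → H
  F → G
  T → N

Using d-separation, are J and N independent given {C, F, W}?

No

There are 6 undirected paths between J and N; checking each against the conditioning set {C, F, W}:
Path 1: J ← T → N
  T is a fork and T is not conditioned on — no node blocks this path, so it is active.
Path 2: J ← T ← W → N
  W is a fork here and W is conditioned on, so the path is blocked at W.
Path 3: J ← T ← W → F → H ← N
  W is a fork here and W is conditioned on, so the path is blocked at W.
Path 4: J → H ← N
  H is a collider here and neither H nor any of its descendants is conditioned on, so the collider stays closed — the path is blocked at H.
Path 5: J → H ← F ← W → N
  H is a collider here and neither H nor any of its descendants is conditioned on, so the collider stays closed — the path is blocked at H.
Path 6: J → H ← F ← W → T → N
  H is a collider here and neither H nor any of its descendants is conditioned on, so the collider stays closed — the path is blocked at H.
Because an active path exists, J and N are not d-separated.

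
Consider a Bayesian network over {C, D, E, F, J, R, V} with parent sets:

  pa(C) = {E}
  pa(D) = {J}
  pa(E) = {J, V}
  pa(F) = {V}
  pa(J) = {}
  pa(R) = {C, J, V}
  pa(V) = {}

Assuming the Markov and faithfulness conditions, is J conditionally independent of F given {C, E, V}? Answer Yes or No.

We examine all 4 paths between J and F:
Path 1: J → E → C → R ← V → F
  E is a chain here and E is conditioned on, so the path is blocked at E.
Path 2: J → E ← V → F
  V is a fork here and V is conditioned on, so the path is blocked at V.
Path 3: J → R ← C ← E ← V → F
  R is a collider here and neither R nor any of its descendants is conditioned on, so the collider stays closed — the path is blocked at R.
Path 4: J → R ← V → F
  R is a collider here and neither R nor any of its descendants is conditioned on, so the collider stays closed — the path is blocked at R.
Every path is blocked, so J and F are d-separated given {C, E, V}.

Yes — J and F are d-separated given {C, E, V}.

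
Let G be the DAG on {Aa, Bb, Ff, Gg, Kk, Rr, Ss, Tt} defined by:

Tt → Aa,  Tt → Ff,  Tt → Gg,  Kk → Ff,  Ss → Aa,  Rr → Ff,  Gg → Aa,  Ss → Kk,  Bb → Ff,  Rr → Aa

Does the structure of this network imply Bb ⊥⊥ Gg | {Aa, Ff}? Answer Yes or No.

6 paths connect Bb and Gg; each must be blocked for d-separation to hold:
Path 1: Bb → Ff ← Tt → Aa ← Gg
  Ff is a collider and Ff is conditioned on, which opens it; Tt is a fork and Tt is not conditioned on; Aa is a collider and Aa is conditioned on, which opens it — no node blocks this path, so it is active.
Path 2: Bb → Ff ← Tt → Gg
  Ff is a collider and Ff is conditioned on, which opens it; Tt is a fork and Tt is not conditioned on — no node blocks this path, so it is active.
Path 3: Bb → Ff ← Rr → Aa ← Gg
  Ff is a collider and Ff is conditioned on, which opens it; Rr is a fork and Rr is not conditioned on; Aa is a collider and Aa is conditioned on, which opens it — no node blocks this path, so it is active.
Path 4: Bb → Ff ← Rr → Aa ← Tt → Gg
  Ff is a collider and Ff is conditioned on, which opens it; Rr is a fork and Rr is not conditioned on; Aa is a collider and Aa is conditioned on, which opens it; Tt is a fork and Tt is not conditioned on — no node blocks this path, so it is active.
Path 5: Bb → Ff ← Kk ← Ss → Aa ← Gg
  Ff is a collider and Ff is conditioned on, which opens it; Kk is a chain and Kk is not conditioned on; Ss is a fork and Ss is not conditioned on; Aa is a collider and Aa is conditioned on, which opens it — no node blocks this path, so it is active.
Path 6: Bb → Ff ← Kk ← Ss → Aa ← Tt → Gg
  Ff is a collider and Ff is conditioned on, which opens it; Kk is a chain and Kk is not conditioned on; Ss is a fork and Ss is not conditioned on; Aa is a collider and Aa is conditioned on, which opens it; Tt is a fork and Tt is not conditioned on — no node blocks this path, so it is active.
Since the path Bb → Ff ← Tt → Aa ← Gg is active, Bb and Gg are not d-separated given {Aa, Ff}.

No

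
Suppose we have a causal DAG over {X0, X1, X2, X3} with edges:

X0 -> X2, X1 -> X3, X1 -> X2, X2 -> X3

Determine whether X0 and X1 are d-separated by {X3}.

Enumerating the 2 paths from X0 to X1 and testing each for blocking by {X3}:
Path 1: X0 → X2 ← X1
  X2 is a collider and its descendant X3 is conditioned on, which opens it — no node blocks this path, so it is active.
Path 2: X0 → X2 → X3 ← X1
  X2 is a chain and X2 is not conditioned on; X3 is a collider and X3 is conditioned on, which opens it — no node blocks this path, so it is active.
Since the path X0 → X2 ← X1 is active, X0 and X1 are not d-separated given {X3}.

No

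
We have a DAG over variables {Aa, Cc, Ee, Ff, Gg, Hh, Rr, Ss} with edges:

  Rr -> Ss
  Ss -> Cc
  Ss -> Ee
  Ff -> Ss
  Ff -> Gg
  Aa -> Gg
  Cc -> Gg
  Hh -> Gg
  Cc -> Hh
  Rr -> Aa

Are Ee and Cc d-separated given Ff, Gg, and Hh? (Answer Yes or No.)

No

Enumerating the 5 paths from Ee to Cc and testing each for blocking by {Ff, Gg, Hh}:
  1. Ee ← Ss ← Ff → Gg ← Hh ← Cc — Ss:chain[open]; Ff:fork[blocks]; Gg:collider[open]; Hh:chain[blocks] ⇒ blocked
  2. Ee ← Ss ← Ff → Gg ← Cc — Ss:chain[open]; Ff:fork[blocks]; Gg:collider[open] ⇒ blocked
  3. Ee ← Ss ← Rr → Aa → Gg ← Hh ← Cc — Ss:chain[open]; Rr:fork[open]; Aa:chain[open]; Gg:collider[open]; Hh:chain[blocks] ⇒ blocked
  4. Ee ← Ss ← Rr → Aa → Gg ← Cc — Ss:chain[open]; Rr:fork[open]; Aa:chain[open]; Gg:collider[open] ⇒ active
  5. Ee ← Ss → Cc — Ss:fork[open] ⇒ active
At least one path is unblocked, so d-separation fails.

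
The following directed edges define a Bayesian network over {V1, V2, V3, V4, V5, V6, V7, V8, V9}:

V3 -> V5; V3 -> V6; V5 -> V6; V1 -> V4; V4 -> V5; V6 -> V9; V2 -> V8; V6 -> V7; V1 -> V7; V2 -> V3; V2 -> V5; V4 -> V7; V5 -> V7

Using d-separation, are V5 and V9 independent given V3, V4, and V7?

No

We examine all 6 paths between V5 and V9:
  1. V5 ← V2 → V3 → V6 → V9 — V2:fork[open]; V3:chain[blocks]; V6:chain[open] ⇒ blocked
  2. V5 → V6 → V9 — V6:chain[open] ⇒ active
  3. V5 ← V4 ← V1 → V7 ← V6 → V9 — V4:chain[blocks]; V1:fork[open]; V7:collider[open]; V6:fork[open] ⇒ blocked
  4. V5 ← V4 → V7 ← V6 → V9 — V4:fork[blocks]; V7:collider[open]; V6:fork[open] ⇒ blocked
  5. V5 ← V3 → V6 → V9 — V3:fork[blocks]; V6:chain[open] ⇒ blocked
  6. V5 → V7 ← V6 → V9 — V7:collider[open]; V6:fork[open] ⇒ active
Since the path V5 → V6 → V9 is active, V5 and V9 are not d-separated given {V3, V4, V7}.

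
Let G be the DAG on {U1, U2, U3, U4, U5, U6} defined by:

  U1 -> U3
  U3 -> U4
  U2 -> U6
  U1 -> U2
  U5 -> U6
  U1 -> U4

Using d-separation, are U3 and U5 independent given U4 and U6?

No — U3 and U5 are not d-separated given {U4, U6}.

2 paths connect U3 and U5; each must be blocked for d-separation to hold:
  1. U3 → U4 ← U1 → U2 → U6 ← U5 — U4:collider[open]; U1:fork[open]; U2:chain[open]; U6:collider[open] ⇒ active
  2. U3 ← U1 → U2 → U6 ← U5 — U1:fork[open]; U2:chain[open]; U6:collider[open] ⇒ active
Because an active path exists, U3 and U5 are not d-separated.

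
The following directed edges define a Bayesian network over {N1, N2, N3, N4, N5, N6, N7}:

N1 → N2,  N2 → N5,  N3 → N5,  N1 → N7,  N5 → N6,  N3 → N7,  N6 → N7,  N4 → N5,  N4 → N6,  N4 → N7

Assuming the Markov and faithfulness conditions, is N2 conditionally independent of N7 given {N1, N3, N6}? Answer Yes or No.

6 paths connect N2 and N7; each must be blocked for d-separation to hold:
Path 1: N2 ← N1 → N7
  N1 is a fork here and N1 is conditioned on, so the path is blocked at N1.
Path 2: N2 → N5 ← N3 → N7
  N3 is a fork here and N3 is conditioned on, so the path is blocked at N3.
Path 3: N2 → N5 ← N4 → N7
  N5 is a collider and its descendant N6 is conditioned on, which opens it; N4 is a fork and N4 is not conditioned on — no node blocks this path, so it is active.
Path 4: N2 → N5 ← N4 → N6 → N7
  N6 is a chain here and N6 is conditioned on, so the path is blocked at N6.
Path 5: N2 → N5 → N6 → N7
  N6 is a chain here and N6 is conditioned on, so the path is blocked at N6.
Path 6: N2 → N5 → N6 ← N4 → N7
  N5 is a chain and N5 is not conditioned on; N6 is a collider and N6 is conditioned on, which opens it; N4 is a fork and N4 is not conditioned on — no node blocks this path, so it is active.
Because an active path exists, N2 and N7 are not d-separated.

No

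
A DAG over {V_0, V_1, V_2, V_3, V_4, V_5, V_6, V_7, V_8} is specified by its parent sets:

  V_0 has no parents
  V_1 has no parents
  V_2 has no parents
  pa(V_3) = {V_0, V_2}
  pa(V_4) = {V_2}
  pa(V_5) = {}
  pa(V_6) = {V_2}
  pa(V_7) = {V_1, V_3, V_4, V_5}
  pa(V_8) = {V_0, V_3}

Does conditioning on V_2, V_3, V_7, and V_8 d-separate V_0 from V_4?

Yes

Enumerating the 4 paths from V_0 to V_4 and testing each for blocking by {V_2, V_3, V_7, V_8}:
Path 1: V_0 → V_8 ← V_3 ← V_2 → V_4
  V_3 is a chain here and V_3 is conditioned on, so the path is blocked at V_3.
Path 2: V_0 → V_8 ← V_3 → V_7 ← V_4
  V_3 is a fork here and V_3 is conditioned on, so the path is blocked at V_3.
Path 3: V_0 → V_3 ← V_2 → V_4
  V_2 is a fork here and V_2 is conditioned on, so the path is blocked at V_2.
Path 4: V_0 → V_3 → V_7 ← V_4
  V_3 is a chain here and V_3 is conditioned on, so the path is blocked at V_3.
Every path is blocked, so V_0 and V_4 are d-separated given {V_2, V_3, V_7, V_8}.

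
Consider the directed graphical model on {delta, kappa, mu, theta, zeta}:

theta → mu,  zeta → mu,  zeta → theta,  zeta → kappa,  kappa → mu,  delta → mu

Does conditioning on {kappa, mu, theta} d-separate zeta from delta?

No

There are 3 undirected paths between zeta and delta; checking each against the conditioning set {kappa, mu, theta}:
Path 1: zeta → mu ← delta
  mu is a collider and mu is conditioned on, which opens it — no node blocks this path, so it is active.
Path 2: zeta → kappa → mu ← delta
  kappa is a chain here and kappa is conditioned on, so the path is blocked at kappa.
Path 3: zeta → theta → mu ← delta
  theta is a chain here and theta is conditioned on, so the path is blocked at theta.
Since the path zeta → mu ← delta is active, zeta and delta are not d-separated given {kappa, mu, theta}.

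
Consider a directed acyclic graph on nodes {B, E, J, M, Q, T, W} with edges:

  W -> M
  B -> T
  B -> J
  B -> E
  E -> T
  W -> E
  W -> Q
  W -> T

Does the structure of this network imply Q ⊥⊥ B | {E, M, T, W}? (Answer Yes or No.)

Yes — Q and B are d-separated given {E, M, T, W}.

Enumerating the 4 paths from Q to B and testing each for blocking by {E, M, T, W}:
  1. Q ← W → T ← E ← B — W:fork[blocks]; T:collider[open]; E:chain[blocks] ⇒ blocked
  2. Q ← W → T ← B — W:fork[blocks]; T:collider[open] ⇒ blocked
  3. Q ← W → E → T ← B — W:fork[blocks]; E:chain[blocks]; T:collider[open] ⇒ blocked
  4. Q ← W → E ← B — W:fork[blocks]; E:collider[open] ⇒ blocked
Every path is blocked, so Q and B are d-separated given {E, M, T, W}.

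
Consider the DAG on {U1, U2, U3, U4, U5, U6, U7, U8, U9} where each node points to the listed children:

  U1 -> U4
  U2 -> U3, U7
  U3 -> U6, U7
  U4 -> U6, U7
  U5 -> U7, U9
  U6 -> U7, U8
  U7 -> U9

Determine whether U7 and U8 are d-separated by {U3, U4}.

4 paths connect U7 and U8; each must be blocked for d-separation to hold:
Path 1: U7 ← U2 → U3 → U6 → U8
  U3 is a chain here and U3 is conditioned on, so the path is blocked at U3.
Path 2: U7 ← U4 → U6 → U8
  U4 is a fork here and U4 is conditioned on, so the path is blocked at U4.
Path 3: U7 ← U6 → U8
  U6 is a fork and U6 is not conditioned on — no node blocks this path, so it is active.
Path 4: U7 ← U3 → U6 → U8
  U3 is a fork here and U3 is conditioned on, so the path is blocked at U3.
Since the path U7 ← U6 → U8 is active, U7 and U8 are not d-separated given {U3, U4}.

No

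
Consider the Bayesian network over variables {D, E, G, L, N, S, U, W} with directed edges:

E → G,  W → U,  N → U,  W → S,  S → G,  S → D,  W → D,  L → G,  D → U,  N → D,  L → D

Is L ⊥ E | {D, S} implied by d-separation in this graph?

Enumerating the 5 paths from L to E and testing each for blocking by {D, S}:
  1. L → D ← N → U ← W → S → G ← E — D:collider[open]; N:fork[open]; U:collider[blocks]; W:fork[open]; S:chain[blocks]; G:collider[blocks] ⇒ blocked
  2. L → D ← W → S → G ← E — D:collider[open]; W:fork[open]; S:chain[blocks]; G:collider[blocks] ⇒ blocked
  3. L → D ← S → G ← E — D:collider[open]; S:fork[blocks]; G:collider[blocks] ⇒ blocked
  4. L → D → U ← W → S → G ← E — D:chain[blocks]; U:collider[blocks]; W:fork[open]; S:chain[blocks]; G:collider[blocks] ⇒ blocked
  5. L → G ← E — G:collider[blocks] ⇒ blocked
Since every path is blocked, d-separation holds.

Yes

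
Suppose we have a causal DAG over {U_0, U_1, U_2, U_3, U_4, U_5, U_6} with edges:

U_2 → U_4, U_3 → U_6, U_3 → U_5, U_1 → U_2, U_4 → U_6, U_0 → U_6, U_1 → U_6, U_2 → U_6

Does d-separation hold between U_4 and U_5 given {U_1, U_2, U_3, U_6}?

There are 3 undirected paths between U_4 and U_5; checking each against the conditioning set {U_1, U_2, U_3, U_6}:
  1. U_4 ← U_2 ← U_1 → U_6 ← U_3 → U_5 — U_2:chain[blocks]; U_1:fork[blocks]; U_6:collider[open]; U_3:fork[blocks] ⇒ blocked
  2. U_4 ← U_2 → U_6 ← U_3 → U_5 — U_2:fork[blocks]; U_6:collider[open]; U_3:fork[blocks] ⇒ blocked
  3. U_4 → U_6 ← U_3 → U_5 — U_6:collider[open]; U_3:fork[blocks] ⇒ blocked
Since every path is blocked, d-separation holds.

Yes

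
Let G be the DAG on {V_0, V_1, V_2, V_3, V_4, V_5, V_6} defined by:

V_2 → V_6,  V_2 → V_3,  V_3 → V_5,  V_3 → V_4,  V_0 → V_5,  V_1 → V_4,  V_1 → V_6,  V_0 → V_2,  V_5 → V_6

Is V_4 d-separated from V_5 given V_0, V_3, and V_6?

Enumerating the 6 paths from V_4 to V_5 and testing each for blocking by {V_0, V_3, V_6}:
Path 1: V_4 ← V_3 → V_5
  V_3 is a fork here and V_3 is conditioned on, so the path is blocked at V_3.
Path 2: V_4 ← V_3 ← V_2 → V_6 ← V_5
  V_3 is a chain here and V_3 is conditioned on, so the path is blocked at V_3.
Path 3: V_4 ← V_3 ← V_2 ← V_0 → V_5
  V_3 is a chain here and V_3 is conditioned on, so the path is blocked at V_3.
Path 4: V_4 ← V_1 → V_6 ← V_5
  V_1 is a fork and V_1 is not conditioned on; V_6 is a collider and V_6 is conditioned on, which opens it — no node blocks this path, so it is active.
Path 5: V_4 ← V_1 → V_6 ← V_2 → V_3 → V_5
  V_3 is a chain here and V_3 is conditioned on, so the path is blocked at V_3.
Path 6: V_4 ← V_1 → V_6 ← V_2 ← V_0 → V_5
  V_0 is a fork here and V_0 is conditioned on, so the path is blocked at V_0.
Because an active path exists, V_4 and V_5 are not d-separated.

No — V_4 and V_5 are not d-separated given {V_0, V_3, V_6}.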